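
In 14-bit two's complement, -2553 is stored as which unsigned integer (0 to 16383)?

13831

2553 in 14 bits: 00100111111001
Invert: 11011000000110
Add 1:  11011000000111 = 13831
(Check: 2^14 - 2553 = 16384 - 2553 = 13831.)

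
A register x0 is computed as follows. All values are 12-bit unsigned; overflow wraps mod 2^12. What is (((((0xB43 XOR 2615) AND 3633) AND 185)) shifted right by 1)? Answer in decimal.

24

0xB43 = 101101000011
2615 = 101000110111
→ XOR → 000101110100 = 372
3633 = 111000110001
→ AND → 000000110000 = 48
185 = 000010111001
→ AND → 000000110000 = 48
→ shifted right by 1 → 000000011000 = 24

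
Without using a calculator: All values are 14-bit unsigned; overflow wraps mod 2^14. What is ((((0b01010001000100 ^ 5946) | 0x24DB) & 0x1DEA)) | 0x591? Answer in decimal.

1531

0b01010001000100 = 01010001000100
5946 = 01011100111010
→ ^ → 00001101111110 = 894
0x24DB = 10010011011011
→ | → 10011111111111 = 10239
0x1DEA = 01110111101010
→ & → 00010111101010 = 1514
0x591 = 00010110010001
→ | → 00010111111011 = 1531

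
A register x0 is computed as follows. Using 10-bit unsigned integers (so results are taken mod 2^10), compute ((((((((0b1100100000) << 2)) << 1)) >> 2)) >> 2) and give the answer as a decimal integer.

16

0b1100100000 = 1100100000
→ << 2 (mod 2^10) → 0010000000 = 128
→ << 1 (mod 2^10) → 0100000000 = 256
→ >> 2 → 0001000000 = 64
→ >> 2 → 0000010000 = 16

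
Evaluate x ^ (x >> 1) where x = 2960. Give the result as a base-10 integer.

3672

x = 101110010000 = 2960
x>>1 = 010111001000
XOR  = 111001011000 = 3672
(x ^ (x >> 1) gives the standard binary-reflected Gray code of x.)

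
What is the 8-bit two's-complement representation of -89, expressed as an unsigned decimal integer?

89 in 8 bits: 01011001
Invert: 10100110
Add 1:  10100111 = 167
(Check: 2^8 - 89 = 256 - 89 = 167.)

167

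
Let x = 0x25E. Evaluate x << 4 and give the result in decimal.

0x25E = 00001001011110
shift left by 4 → 10010111100000 = 9696
(equivalently, 606 × 2^4 = 606 × 16)

9696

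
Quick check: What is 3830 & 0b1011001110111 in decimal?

3830 = 0111011110110
b = 1011001110111
AND → 0011001110110 = 1654

1654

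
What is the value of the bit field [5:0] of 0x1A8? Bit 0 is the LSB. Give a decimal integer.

40

v = 00110101000
Shift right by 0: 00110101000
Mask low 6 bits: 101000 = 40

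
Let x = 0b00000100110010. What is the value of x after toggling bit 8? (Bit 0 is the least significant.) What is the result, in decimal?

x = 00000100110010
bit 8 is currently 1; toggle it via x ^ (1 << 8) = x ^ 256
→ 00000000110010 = 50

50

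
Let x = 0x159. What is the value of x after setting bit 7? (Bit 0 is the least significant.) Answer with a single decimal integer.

x = 0101011001
bit 7 is currently 0; set it via x | (1 << 7) = x | 128
→ 0111011001 = 473

473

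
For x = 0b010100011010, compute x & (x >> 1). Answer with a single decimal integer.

x = 10100011010 = 1306
x>>1 = 01010001101
AND  = 00000001000 = 8
(x & (x >> 1) has a 1 wherever x has two consecutive 1 bits.)

8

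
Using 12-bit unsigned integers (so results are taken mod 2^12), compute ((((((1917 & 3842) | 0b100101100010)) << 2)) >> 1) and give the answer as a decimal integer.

1917 = 011101111101
3842 = 111100000010
→ & → 011100000000 = 1792
0b100101100010 = 100101100010
→ | → 111101100010 = 3938
→ << 2 (mod 2^12) → 110110001000 = 3464
→ >> 1 → 011011000100 = 1732

1732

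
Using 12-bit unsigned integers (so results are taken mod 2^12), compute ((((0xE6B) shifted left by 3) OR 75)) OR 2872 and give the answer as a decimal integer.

2939

0xE6B = 111001101011
→ shifted left by 3 (mod 2^12) → 001101011000 = 856
75 = 000001001011
→ OR → 001101011011 = 859
2872 = 101100111000
→ OR → 101101111011 = 2939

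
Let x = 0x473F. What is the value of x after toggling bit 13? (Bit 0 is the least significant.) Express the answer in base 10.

x = 100011100111111
bit 13 is currently 0; toggle it via x ^ (1 << 13) = x ^ 8192
→ 110011100111111 = 26431

26431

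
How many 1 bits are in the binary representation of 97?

97 = 1100001
Count the 1s: 1 + 1 + 1 = 3

3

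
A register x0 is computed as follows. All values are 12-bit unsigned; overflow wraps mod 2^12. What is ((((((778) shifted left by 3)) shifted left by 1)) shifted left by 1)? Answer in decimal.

320

778 = 001100001010
→ shifted left by 3 (mod 2^12) → 100001010000 = 2128
→ shifted left by 1 (mod 2^12) → 000010100000 = 160
→ shifted left by 1 (mod 2^12) → 000101000000 = 320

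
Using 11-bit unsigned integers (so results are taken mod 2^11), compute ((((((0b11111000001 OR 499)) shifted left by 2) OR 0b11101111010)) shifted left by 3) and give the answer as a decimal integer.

0b11111000001 = 11111000001
499 = 00111110011
→ OR → 11111110011 = 2035
→ shifted left by 2 (mod 2^11) → 11111001100 = 1996
0b11101111010 = 11101111010
→ OR → 11111111110 = 2046
→ shifted left by 3 (mod 2^11) → 11111110000 = 2032

2032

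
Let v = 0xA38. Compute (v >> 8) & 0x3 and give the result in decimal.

v = 101000111000
Shift right by 8: 1010
Mask low 2 bits: 10 = 2

2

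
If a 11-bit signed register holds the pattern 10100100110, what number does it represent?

-730

pattern = 10100100110 (MSB is 1 ⇒ negative)
Invert: 01011011001, add 1 → 01011011010 = 730, so the value is -730.
(Equivalently: 1318 - 2^11 = 1318 - 2048 = -730.)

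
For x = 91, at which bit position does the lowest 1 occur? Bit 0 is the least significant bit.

0

91 = 1011011
Trailing zeros: 0, so the lowest set bit is bit 0 (value 1).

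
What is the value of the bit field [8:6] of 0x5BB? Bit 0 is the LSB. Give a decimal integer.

6

v = 10110111011
Shift right by 6: 10110
Mask low 3 bits: 110 = 6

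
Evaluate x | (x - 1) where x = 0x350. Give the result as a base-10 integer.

x = 1101010000 = 848
x - 1 = 1101001111
OR    = 1101011111 = 863
(x | (x - 1) sets all bits below the lowest set bit.)

863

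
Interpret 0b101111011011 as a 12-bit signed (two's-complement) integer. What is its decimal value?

-1061

pattern = 101111011011 (MSB is 1 ⇒ negative)
Invert: 010000100100, add 1 → 010000100101 = 1061, so the value is -1061.
(Equivalently: 3035 - 2^12 = 3035 - 4096 = -1061.)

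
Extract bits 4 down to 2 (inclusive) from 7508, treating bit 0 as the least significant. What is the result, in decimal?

v = 0001110101010100
Shift right by 2: 00011101010101
Mask low 3 bits: 101 = 5

5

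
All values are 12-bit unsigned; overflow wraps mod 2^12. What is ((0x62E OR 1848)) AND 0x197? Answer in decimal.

0x62E = 011000101110
1848 = 011100111000
→ OR → 011100111110 = 1854
0x197 = 000110010111
→ AND → 000100010110 = 278

278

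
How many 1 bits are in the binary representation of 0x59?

0x59 = 1011001
Count the 1s: 1 + 1 + 1 + 1 = 4

4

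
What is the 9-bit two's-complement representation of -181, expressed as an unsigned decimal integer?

181 in 9 bits: 010110101
Invert: 101001010
Add 1:  101001011 = 331
(Check: 2^9 - 181 = 512 - 181 = 331.)

331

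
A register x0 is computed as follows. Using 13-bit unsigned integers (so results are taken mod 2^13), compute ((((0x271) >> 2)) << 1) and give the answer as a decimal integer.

0x271 = 0001001110001
→ >> 2 → 0000010011100 = 156
→ << 1 (mod 2^13) → 0000100111000 = 312

312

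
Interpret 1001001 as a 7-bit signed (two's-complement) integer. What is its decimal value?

-55

pattern = 1001001 (MSB is 1 ⇒ negative)
Invert: 0110110, add 1 → 0110111 = 55, so the value is -55.
(Equivalently: 73 - 2^7 = 73 - 128 = -55.)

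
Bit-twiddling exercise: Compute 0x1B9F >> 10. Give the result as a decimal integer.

0x1B9F = 1101110011111
shift right by 10 → 0000000000110 = 6
(equivalently, floor(7071 / 1024))

6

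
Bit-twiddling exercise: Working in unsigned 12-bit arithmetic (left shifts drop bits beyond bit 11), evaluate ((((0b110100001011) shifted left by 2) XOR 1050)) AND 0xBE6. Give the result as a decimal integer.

0b110100001011 = 110100001011
→ shifted left by 2 (mod 2^12) → 010000101100 = 1068
1050 = 010000011010
→ XOR → 000000110110 = 54
0xBE6 = 101111100110
→ AND → 000000100110 = 38

38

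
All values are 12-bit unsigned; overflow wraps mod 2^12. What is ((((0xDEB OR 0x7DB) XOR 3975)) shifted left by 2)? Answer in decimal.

0xDEB = 110111101011
0x7DB = 011111011011
→ OR → 111111111011 = 4091
3975 = 111110000111
→ XOR → 000001111100 = 124
→ shifted left by 2 (mod 2^12) → 000111110000 = 496

496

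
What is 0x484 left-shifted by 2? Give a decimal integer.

0x484 = 0010010000100
shift left by 2 → 1001000010000 = 4624
(equivalently, 1156 × 2^2 = 1156 × 4)

4624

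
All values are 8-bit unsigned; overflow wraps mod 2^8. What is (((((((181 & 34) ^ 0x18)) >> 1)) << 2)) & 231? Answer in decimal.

96

181 = 10110101
34 = 00100010
→ & → 00100000 = 32
0x18 = 00011000
→ ^ → 00111000 = 56
→ >> 1 → 00011100 = 28
→ << 2 (mod 2^8) → 01110000 = 112
231 = 11100111
→ & → 01100000 = 96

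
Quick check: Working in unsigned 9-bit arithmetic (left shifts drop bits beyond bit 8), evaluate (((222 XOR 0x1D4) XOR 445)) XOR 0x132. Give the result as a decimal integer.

389

222 = 011011110
0x1D4 = 111010100
→ XOR → 100001010 = 266
445 = 110111101
→ XOR → 010110111 = 183
0x132 = 100110010
→ XOR → 110000101 = 389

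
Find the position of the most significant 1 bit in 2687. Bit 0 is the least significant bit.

2687 = 101001111111
The topmost 1 is at position 11 (since 2^11 = 2048 ≤ 2687 < 4096).

11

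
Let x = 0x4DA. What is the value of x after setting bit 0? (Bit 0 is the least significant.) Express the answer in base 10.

1243

x = 0010011011010
bit 0 is currently 0; set it via x | (1 << 0) = x | 1
→ 0010011011011 = 1243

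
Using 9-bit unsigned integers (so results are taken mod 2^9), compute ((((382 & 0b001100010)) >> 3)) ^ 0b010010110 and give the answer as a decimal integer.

382 = 101111110
0b001100010 = 001100010
→ & → 001100010 = 98
→ >> 3 → 000001100 = 12
0b010010110 = 010010110
→ ^ → 010011010 = 154

154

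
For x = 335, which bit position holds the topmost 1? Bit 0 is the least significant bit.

8

335 = 101001111
The topmost 1 is at position 8 (since 2^8 = 256 ≤ 335 < 512).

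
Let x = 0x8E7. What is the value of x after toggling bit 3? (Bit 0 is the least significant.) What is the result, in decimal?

2287

x = 0100011100111
bit 3 is currently 0; toggle it via x ^ (1 << 3) = x ^ 8
→ 0100011101111 = 2287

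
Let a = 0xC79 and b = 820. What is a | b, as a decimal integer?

0xC79 = 110001111001
820 = 001100110100
 OR → 111101111101 = 3965

3965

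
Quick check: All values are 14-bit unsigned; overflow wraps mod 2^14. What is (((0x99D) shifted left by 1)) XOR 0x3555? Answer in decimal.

9839

0x99D = 00100110011101
→ shifted left by 1 (mod 2^14) → 01001100111010 = 4922
0x3555 = 11010101010101
→ XOR → 10011001101111 = 9839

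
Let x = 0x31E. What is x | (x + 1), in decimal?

799

x = 1100011110 = 798
x + 1 = 1100011111
OR    = 1100011111 = 799
(x | (x + 1) sets the lowest cleared bit.)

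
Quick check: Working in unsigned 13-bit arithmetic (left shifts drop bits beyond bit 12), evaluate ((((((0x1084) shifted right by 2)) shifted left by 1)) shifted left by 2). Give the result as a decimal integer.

264

0x1084 = 1000010000100
→ shifted right by 2 → 0010000100001 = 1057
→ shifted left by 1 (mod 2^13) → 0100001000010 = 2114
→ shifted left by 2 (mod 2^13) → 0000100001000 = 264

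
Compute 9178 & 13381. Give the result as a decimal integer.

9178 = 10001111011010
13381 = 11010001000101
AND → 10000001000000 = 8256

8256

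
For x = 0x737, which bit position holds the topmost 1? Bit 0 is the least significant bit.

10

0x737 = 11100110111
The topmost 1 is at position 10 (since 2^10 = 1024 ≤ 1847 < 2048).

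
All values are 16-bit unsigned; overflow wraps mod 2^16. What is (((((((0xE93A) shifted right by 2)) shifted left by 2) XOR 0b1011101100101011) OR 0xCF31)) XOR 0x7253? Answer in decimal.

44384

0xE93A = 1110100100111010
→ shifted right by 2 → 0011101001001110 = 14926
→ shifted left by 2 (mod 2^16) → 1110100100111000 = 59704
0b1011101100101011 = 1011101100101011
→ XOR → 0101001000010011 = 21011
0xCF31 = 1100111100110001
→ OR → 1101111100110011 = 57139
0x7253 = 0111001001010011
→ XOR → 1010110101100000 = 44384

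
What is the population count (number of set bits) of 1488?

5

1488 = 10111010000
Count the 1s: 1 + 1 + 1 + 1 + 1 = 5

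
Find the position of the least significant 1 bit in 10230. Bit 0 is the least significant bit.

1

10230 = 10011111110110
Trailing zeros: 1, so the lowest set bit is bit 1 (value 2).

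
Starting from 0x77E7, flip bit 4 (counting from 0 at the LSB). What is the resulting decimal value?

x = 111011111100111
bit 4 is currently 0; toggle it via x ^ (1 << 4) = x ^ 16
→ 111011111110111 = 30711

30711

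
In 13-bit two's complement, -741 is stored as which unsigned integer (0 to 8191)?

741 in 13 bits: 0001011100101
Invert: 1110100011010
Add 1:  1110100011011 = 7451
(Check: 2^13 - 741 = 8192 - 741 = 7451.)

7451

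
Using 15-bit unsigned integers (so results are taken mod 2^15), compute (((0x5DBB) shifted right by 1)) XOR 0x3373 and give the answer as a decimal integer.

0x5DBB = 101110110111011
→ shifted right by 1 → 010111011011101 = 11997
0x3373 = 011001101110011
→ XOR → 001110110101110 = 7598

7598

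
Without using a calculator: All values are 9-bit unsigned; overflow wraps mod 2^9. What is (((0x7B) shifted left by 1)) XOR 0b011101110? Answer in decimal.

0x7B = 001111011
→ shifted left by 1 (mod 2^9) → 011110110 = 246
0b011101110 = 011101110
→ XOR → 000011000 = 24

24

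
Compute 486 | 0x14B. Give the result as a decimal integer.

495

486 = 111100110
0x14B = 101001011
 OR → 111101111 = 495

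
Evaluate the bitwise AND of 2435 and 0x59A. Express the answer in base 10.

386

2435 = 100110000011
0x59A = 010110011010
AND → 000110000010 = 386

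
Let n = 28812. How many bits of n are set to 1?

28812 = 111000010001100
Count the 1s: 1 + 1 + 1 + 1 + 1 + 1 = 6

6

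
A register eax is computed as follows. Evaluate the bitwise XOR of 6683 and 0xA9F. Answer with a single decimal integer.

6683 = 1101000011011
0xA9F = 0101010011111
XOR → 1000010000100 = 4228

4228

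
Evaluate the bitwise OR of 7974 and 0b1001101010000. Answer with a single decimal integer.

7974 = 1111100100110
b = 1001101010000
 OR → 1111101110110 = 8054

8054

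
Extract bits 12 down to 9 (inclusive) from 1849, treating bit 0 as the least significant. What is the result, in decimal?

v = 0011100111001
Shift right by 9: 0011
Mask low 4 bits: 0011 = 3

3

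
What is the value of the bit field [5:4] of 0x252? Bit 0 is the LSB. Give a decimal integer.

v = 001001010010
Shift right by 4: 00100101
Mask low 2 bits: 01 = 1

1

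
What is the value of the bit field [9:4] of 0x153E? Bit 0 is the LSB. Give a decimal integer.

19

v = 1010100111110
Shift right by 4: 101010011
Mask low 6 bits: 010011 = 19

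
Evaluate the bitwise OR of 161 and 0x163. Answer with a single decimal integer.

161 = 010100001
0x163 = 101100011
 OR → 111100011 = 483

483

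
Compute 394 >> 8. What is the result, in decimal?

394 = 110001010
shift right by 8 → 000000001 = 1
(equivalently, floor(394 / 256))

1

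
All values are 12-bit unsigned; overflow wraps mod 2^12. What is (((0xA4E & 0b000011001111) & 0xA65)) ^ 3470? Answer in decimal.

3530

0xA4E = 101001001110
0b000011001111 = 000011001111
→ & → 000001001110 = 78
0xA65 = 101001100101
→ & → 000001000100 = 68
3470 = 110110001110
→ ^ → 110111001010 = 3530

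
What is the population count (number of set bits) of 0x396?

6

0x396 = 1110010110
Count the 1s: 1 + 1 + 1 + 1 + 1 + 1 = 6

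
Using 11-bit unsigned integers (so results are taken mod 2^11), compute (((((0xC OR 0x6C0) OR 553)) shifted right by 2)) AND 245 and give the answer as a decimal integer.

0xC = 00000001100
0x6C0 = 11011000000
→ OR → 11011001100 = 1740
553 = 01000101001
→ OR → 11011101101 = 1773
→ shifted right by 2 → 00110111011 = 443
245 = 00011110101
→ AND → 00010110001 = 177

177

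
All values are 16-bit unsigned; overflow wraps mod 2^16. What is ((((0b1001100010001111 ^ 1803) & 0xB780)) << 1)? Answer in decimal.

12032

0b1001100010001111 = 1001100010001111
1803 = 0000011100001011
→ ^ → 1001111110000100 = 40836
0xB780 = 1011011110000000
→ & → 1001011110000000 = 38784
→ << 1 (mod 2^16) → 0010111100000000 = 12032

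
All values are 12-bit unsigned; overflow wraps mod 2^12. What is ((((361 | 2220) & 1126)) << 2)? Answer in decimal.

400

361 = 000101101001
2220 = 100010101100
→ | → 100111101101 = 2541
1126 = 010001100110
→ & → 000001100100 = 100
→ << 2 (mod 2^12) → 000110010000 = 400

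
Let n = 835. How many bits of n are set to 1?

835 = 1101000011
Count the 1s: 1 + 1 + 1 + 1 + 1 = 5

5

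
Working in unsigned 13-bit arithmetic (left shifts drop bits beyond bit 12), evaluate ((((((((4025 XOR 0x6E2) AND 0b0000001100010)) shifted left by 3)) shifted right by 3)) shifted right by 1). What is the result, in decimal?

4025 = 0111110111001
0x6E2 = 0011011100010
→ XOR → 0100101011011 = 2395
0b0000001100010 = 0000001100010
→ AND → 0000001000010 = 66
→ shifted left by 3 (mod 2^13) → 0001000010000 = 528
→ shifted right by 3 → 0000001000010 = 66
→ shifted right by 1 → 0000000100001 = 33

33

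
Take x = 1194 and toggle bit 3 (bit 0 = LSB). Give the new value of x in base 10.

1186

x = 10010101010
bit 3 is currently 1; toggle it via x ^ (1 << 3) = x ^ 8
→ 10010100010 = 1186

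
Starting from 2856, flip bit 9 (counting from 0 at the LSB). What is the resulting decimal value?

x = 0000101100101000
bit 9 is currently 1; toggle it via x ^ (1 << 9) = x ^ 512
→ 0000100100101000 = 2344

2344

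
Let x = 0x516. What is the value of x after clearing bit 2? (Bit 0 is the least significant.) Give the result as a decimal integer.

x = 00010100010110
bit 2 is currently 1; clear it via x & ~(1 << 2) = x & ~4
→ 00010100010010 = 1298

1298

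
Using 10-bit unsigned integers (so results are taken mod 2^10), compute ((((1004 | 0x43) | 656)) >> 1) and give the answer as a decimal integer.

1004 = 1111101100
0x43 = 0001000011
→ | → 1111101111 = 1007
656 = 1010010000
→ | → 1111111111 = 1023
→ >> 1 → 0111111111 = 511

511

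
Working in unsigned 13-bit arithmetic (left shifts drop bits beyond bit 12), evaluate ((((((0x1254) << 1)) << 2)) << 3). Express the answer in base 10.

5376

0x1254 = 1001001010100
→ << 1 (mod 2^13) → 0010010101000 = 1192
→ << 2 (mod 2^13) → 1001010100000 = 4768
→ << 3 (mod 2^13) → 1010100000000 = 5376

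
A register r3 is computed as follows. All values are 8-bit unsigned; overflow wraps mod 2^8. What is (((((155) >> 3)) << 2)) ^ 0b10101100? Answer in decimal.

224

155 = 10011011
→ >> 3 → 00010011 = 19
→ << 2 (mod 2^8) → 01001100 = 76
0b10101100 = 10101100
→ ^ → 11100000 = 224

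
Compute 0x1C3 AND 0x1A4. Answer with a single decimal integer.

384

0x1C3 = 111000011
0x1A4 = 110100100
AND → 110000000 = 384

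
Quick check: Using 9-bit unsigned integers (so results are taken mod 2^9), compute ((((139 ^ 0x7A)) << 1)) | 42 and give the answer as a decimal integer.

490

139 = 010001011
0x7A = 001111010
→ ^ → 011110001 = 241
→ << 1 (mod 2^9) → 111100010 = 482
42 = 000101010
→ | → 111101010 = 490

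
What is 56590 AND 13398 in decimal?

5126

56590 = 1101110100001110
13398 = 0011010001010110
AND → 0001010000000110 = 5126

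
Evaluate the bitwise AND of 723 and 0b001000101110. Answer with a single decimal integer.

514

723 = 1011010011
b = 1000101110
AND → 1000000010 = 514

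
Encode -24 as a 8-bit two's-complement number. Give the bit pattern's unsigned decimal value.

24 in 8 bits: 00011000
Invert: 11100111
Add 1:  11101000 = 232
(Check: 2^8 - 24 = 256 - 24 = 232.)

232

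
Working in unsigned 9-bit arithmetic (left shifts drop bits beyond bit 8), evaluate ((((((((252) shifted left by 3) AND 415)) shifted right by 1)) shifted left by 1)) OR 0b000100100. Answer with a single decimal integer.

420

252 = 011111100
→ shifted left by 3 (mod 2^9) → 111100000 = 480
415 = 110011111
→ AND → 110000000 = 384
→ shifted right by 1 → 011000000 = 192
→ shifted left by 1 (mod 2^9) → 110000000 = 384
0b000100100 = 000100100
→ OR → 110100100 = 420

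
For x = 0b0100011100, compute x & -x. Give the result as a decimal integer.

4

x = 100011100 = 284
-x (two's complement) = …011100100
AND   = 000000100 = 4
(x & -x isolates the lowest set bit of x.)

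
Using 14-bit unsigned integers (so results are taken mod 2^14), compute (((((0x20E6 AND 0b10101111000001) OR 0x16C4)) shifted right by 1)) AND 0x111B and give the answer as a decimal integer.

4354

0x20E6 = 10000011100110
0b10101111000001 = 10101111000001
→ AND → 10000011000000 = 8384
0x16C4 = 01011011000100
→ OR → 11011011000100 = 14020
→ shifted right by 1 → 01101101100010 = 7010
0x111B = 01000100011011
→ AND → 01000100000010 = 4354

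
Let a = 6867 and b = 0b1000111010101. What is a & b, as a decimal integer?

6867 = 1101011010011
b = 1000111010101
AND → 1000011010001 = 4305

4305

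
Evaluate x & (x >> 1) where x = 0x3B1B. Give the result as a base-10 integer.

6409

x = 11101100011011 = 15131
x>>1 = 01110110001101
AND  = 01100100001001 = 6409
(x & (x >> 1) has a 1 wherever x has two consecutive 1 bits.)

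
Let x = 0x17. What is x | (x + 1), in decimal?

x = 10111 = 23
x + 1 = 11000
OR    = 11111 = 31
(x | (x + 1) sets the lowest cleared bit.)

31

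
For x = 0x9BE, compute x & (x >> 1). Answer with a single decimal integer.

158

x = 100110111110 = 2494
x>>1 = 010011011111
AND  = 000010011110 = 158
(x & (x >> 1) has a 1 wherever x has two consecutive 1 bits.)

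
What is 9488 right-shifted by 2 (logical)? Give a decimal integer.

2372

9488 = 10010100010000
shift right by 2 → 00100101000100 = 2372
(equivalently, floor(9488 / 4))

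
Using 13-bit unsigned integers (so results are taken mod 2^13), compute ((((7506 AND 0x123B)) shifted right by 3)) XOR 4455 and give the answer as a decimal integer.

7506 = 1110101010010
0x123B = 1001000111011
→ AND → 1000000010010 = 4114
→ shifted right by 3 → 0001000000010 = 514
4455 = 1000101100111
→ XOR → 1001101100101 = 4965

4965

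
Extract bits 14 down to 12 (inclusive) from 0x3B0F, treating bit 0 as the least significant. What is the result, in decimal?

3

v = 011101100001111
Shift right by 12: 011
Mask low 3 bits: 011 = 3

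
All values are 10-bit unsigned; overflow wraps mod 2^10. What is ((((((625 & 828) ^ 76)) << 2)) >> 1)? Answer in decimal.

625 = 1001110001
828 = 1100111100
→ & → 1000110000 = 560
76 = 0001001100
→ ^ → 1001111100 = 636
→ << 2 (mod 2^10) → 0111110000 = 496
→ >> 1 → 0011111000 = 248

248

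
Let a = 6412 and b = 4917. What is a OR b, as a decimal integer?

6412 = 1100100001100
4917 = 1001100110101
 OR → 1101100111101 = 6973

6973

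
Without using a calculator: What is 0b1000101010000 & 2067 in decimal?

a = 1000101010000
2067 = 0100000010011
AND → 0000000010000 = 16

16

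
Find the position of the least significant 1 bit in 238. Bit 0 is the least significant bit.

238 = 11101110
Trailing zeros: 1, so the lowest set bit is bit 1 (value 2).

1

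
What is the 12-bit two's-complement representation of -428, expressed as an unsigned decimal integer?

428 in 12 bits: 000110101100
Invert: 111001010011
Add 1:  111001010100 = 3668
(Check: 2^12 - 428 = 4096 - 428 = 3668.)

3668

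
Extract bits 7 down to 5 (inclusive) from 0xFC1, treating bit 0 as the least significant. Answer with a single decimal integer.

v = 00111111000001
Shift right by 5: 001111110
Mask low 3 bits: 110 = 6

6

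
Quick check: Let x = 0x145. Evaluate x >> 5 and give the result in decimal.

10

0x145 = 101000101
shift right by 5 → 000001010 = 10
(equivalently, floor(325 / 32))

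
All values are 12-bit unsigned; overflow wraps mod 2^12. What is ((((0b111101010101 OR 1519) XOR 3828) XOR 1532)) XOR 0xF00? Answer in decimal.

3063

0b111101010101 = 111101010101
1519 = 010111101111
→ OR → 111111111111 = 4095
3828 = 111011110100
→ XOR → 000100001011 = 267
1532 = 010111111100
→ XOR → 010011110111 = 1271
0xF00 = 111100000000
→ XOR → 101111110111 = 3063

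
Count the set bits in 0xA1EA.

0xA1EA = 1010000111101010
Count the 1s: 1 + 1 + 1 + 1 + 1 + 1 + 1 + 1 = 8

8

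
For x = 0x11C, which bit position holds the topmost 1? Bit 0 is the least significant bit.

8

0x11C = 100011100
The topmost 1 is at position 8 (since 2^8 = 256 ≤ 284 < 512).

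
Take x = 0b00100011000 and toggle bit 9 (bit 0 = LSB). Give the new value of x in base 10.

x = 00100011000
bit 9 is currently 0; toggle it via x ^ (1 << 9) = x ^ 512
→ 01100011000 = 792

792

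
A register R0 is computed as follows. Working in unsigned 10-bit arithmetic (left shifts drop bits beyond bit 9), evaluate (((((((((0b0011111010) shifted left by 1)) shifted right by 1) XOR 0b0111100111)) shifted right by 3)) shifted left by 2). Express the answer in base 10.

0b0011111010 = 0011111010
→ shifted left by 1 (mod 2^10) → 0111110100 = 500
→ shifted right by 1 → 0011111010 = 250
0b0111100111 = 0111100111
→ XOR → 0100011101 = 285
→ shifted right by 3 → 0000100011 = 35
→ shifted left by 2 (mod 2^10) → 0010001100 = 140

140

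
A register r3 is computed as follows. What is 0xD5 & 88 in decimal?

0xD5 = 11010101
88 = 01011000
AND → 01010000 = 80

80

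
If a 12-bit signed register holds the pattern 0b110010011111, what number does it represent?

pattern = 110010011111 (MSB is 1 ⇒ negative)
Invert: 001101100000, add 1 → 001101100001 = 865, so the value is -865.
(Equivalently: 3231 - 2^12 = 3231 - 4096 = -865.)

-865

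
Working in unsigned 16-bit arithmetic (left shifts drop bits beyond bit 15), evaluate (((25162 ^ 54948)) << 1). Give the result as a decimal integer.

27100

25162 = 0110001001001010
54948 = 1101011010100100
→ ^ → 1011010011101110 = 46318
→ << 1 (mod 2^16) → 0110100111011100 = 27100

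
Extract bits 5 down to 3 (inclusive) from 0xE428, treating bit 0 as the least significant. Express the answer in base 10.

v = 1110010000101000
Shift right by 3: 1110010000101
Mask low 3 bits: 101 = 5

5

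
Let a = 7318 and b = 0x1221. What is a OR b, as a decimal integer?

7318 = 1110010010110
0x1221 = 1001000100001
 OR → 1111010110111 = 7863

7863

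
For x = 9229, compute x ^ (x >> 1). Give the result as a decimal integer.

x = 10010000001101 = 9229
x>>1 = 01001000000110
XOR  = 11011000001011 = 13835
(x ^ (x >> 1) gives the standard binary-reflected Gray code of x.)

13835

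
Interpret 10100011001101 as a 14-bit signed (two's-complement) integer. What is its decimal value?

-5939

pattern = 10100011001101 (MSB is 1 ⇒ negative)
Invert: 01011100110010, add 1 → 01011100110011 = 5939, so the value is -5939.
(Equivalently: 10445 - 2^14 = 10445 - 16384 = -5939.)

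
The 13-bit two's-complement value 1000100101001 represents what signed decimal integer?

-3799

pattern = 1000100101001 (MSB is 1 ⇒ negative)
Invert: 0111011010110, add 1 → 0111011010111 = 3799, so the value is -3799.
(Equivalently: 4393 - 2^13 = 4393 - 8192 = -3799.)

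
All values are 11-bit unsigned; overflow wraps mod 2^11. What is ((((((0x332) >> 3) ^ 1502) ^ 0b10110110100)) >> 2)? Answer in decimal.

0x332 = 01100110010
→ >> 3 → 00001100110 = 102
1502 = 10111011110
→ ^ → 10110111000 = 1464
0b10110110100 = 10110110100
→ ^ → 00000001100 = 12
→ >> 2 → 00000000011 = 3

3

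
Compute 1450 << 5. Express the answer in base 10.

46400

1450 = 0000010110101010
shift left by 5 → 1011010101000000 = 46400
(equivalently, 1450 × 2^5 = 1450 × 32)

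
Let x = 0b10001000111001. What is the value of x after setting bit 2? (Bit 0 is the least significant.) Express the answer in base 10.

x = 10001000111001
bit 2 is currently 0; set it via x | (1 << 2) = x | 4
→ 10001000111101 = 8765

8765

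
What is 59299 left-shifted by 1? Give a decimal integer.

59299 = 01110011110100011
shift left by 1 → 11100111101000110 = 118598
(equivalently, 59299 × 2^1 = 59299 × 2)

118598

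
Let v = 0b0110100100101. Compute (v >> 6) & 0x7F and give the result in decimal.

v = 0110100100101
Shift right by 6: 0110100
Mask low 7 bits: 0110100 = 52

52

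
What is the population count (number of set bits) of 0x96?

4

0x96 = 10010110
Count the 1s: 1 + 1 + 1 + 1 = 4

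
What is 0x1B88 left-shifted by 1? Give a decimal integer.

0x1B88 = 01101110001000
shift left by 1 → 11011100010000 = 14096
(equivalently, 7048 × 2^1 = 7048 × 2)

14096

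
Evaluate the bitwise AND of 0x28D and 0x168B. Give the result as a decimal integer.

0x28D = 0001010001101
0x168B = 1011010001011
AND → 0001010001001 = 649

649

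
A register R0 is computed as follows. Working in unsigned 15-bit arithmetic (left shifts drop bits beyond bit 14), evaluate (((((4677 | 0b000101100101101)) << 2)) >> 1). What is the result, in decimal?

4677 = 001001001000101
0b000101100101101 = 000101100101101
→ | → 001101101101101 = 7021
→ << 2 (mod 2^15) → 110110110110100 = 28084
→ >> 1 → 011011011011010 = 14042

14042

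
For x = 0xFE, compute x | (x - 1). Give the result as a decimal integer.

255

x = 11111110 = 254
x - 1 = 11111101
OR    = 11111111 = 255
(x | (x - 1) sets all bits below the lowest set bit.)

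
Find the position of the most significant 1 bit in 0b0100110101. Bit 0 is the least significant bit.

8

0b0100110101 = 100110101
The topmost 1 is at position 8 (since 2^8 = 256 ≤ 309 < 512).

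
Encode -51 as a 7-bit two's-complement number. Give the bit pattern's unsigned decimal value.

51 in 7 bits: 0110011
Invert: 1001100
Add 1:  1001101 = 77
(Check: 2^7 - 51 = 128 - 51 = 77.)

77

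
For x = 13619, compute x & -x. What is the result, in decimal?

x = 11010100110011 = 13619
-x (two's complement) = …00101011001101
AND   = 00000000000001 = 1
(x & -x isolates the lowest set bit of x.)

1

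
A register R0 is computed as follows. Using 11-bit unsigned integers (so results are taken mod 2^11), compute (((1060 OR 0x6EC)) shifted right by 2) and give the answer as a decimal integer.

1060 = 10000100100
0x6EC = 11011101100
→ OR → 11011101100 = 1772
→ shifted right by 2 → 00110111011 = 443

443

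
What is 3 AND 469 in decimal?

1

3 = 000000011
469 = 111010101
AND → 000000001 = 1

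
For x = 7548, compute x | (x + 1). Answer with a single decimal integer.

x = 1110101111100 = 7548
x + 1 = 1110101111101
OR    = 1110101111101 = 7549
(x | (x + 1) sets the lowest cleared bit.)

7549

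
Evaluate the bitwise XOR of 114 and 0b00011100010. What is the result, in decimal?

144

114 = 01110010
b = 11100010
XOR → 10010000 = 144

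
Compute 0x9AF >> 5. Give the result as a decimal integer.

0x9AF = 100110101111
shift right by 5 → 000001001101 = 77
(equivalently, floor(2479 / 32))

77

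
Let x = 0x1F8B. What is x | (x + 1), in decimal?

x = 1111110001011 = 8075
x + 1 = 1111110001100
OR    = 1111110001111 = 8079
(x | (x + 1) sets the lowest cleared bit.)

8079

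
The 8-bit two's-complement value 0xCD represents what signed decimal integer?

-51

pattern = 11001101 (MSB is 1 ⇒ negative)
Invert: 00110010, add 1 → 00110011 = 51, so the value is -51.
(Equivalently: 205 - 2^8 = 205 - 256 = -51.)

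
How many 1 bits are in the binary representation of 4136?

4136 = 1000000101000
Count the 1s: 1 + 1 + 1 = 3

3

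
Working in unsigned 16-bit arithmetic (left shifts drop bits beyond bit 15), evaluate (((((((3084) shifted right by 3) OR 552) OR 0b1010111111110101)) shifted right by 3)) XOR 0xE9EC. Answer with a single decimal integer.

3084 = 0000110000001100
→ shifted right by 3 → 0000000110000001 = 385
552 = 0000001000101000
→ OR → 0000001110101001 = 937
0b1010111111110101 = 1010111111110101
→ OR → 1010111111111101 = 45053
→ shifted right by 3 → 0001010111111111 = 5631
0xE9EC = 1110100111101100
→ XOR → 1111110000010011 = 64531

64531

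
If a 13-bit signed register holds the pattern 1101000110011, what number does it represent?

-1485

pattern = 1101000110011 (MSB is 1 ⇒ negative)
Invert: 0010111001100, add 1 → 0010111001101 = 1485, so the value is -1485.
(Equivalently: 6707 - 2^13 = 6707 - 8192 = -1485.)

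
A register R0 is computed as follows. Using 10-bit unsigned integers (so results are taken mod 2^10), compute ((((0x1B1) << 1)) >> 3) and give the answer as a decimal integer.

108

0x1B1 = 0110110001
→ << 1 (mod 2^10) → 1101100010 = 866
→ >> 3 → 0001101100 = 108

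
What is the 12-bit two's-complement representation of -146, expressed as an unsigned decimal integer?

146 in 12 bits: 000010010010
Invert: 111101101101
Add 1:  111101101110 = 3950
(Check: 2^12 - 146 = 4096 - 146 = 3950.)

3950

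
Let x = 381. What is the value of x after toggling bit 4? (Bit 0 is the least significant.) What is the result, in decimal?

x = 00101111101
bit 4 is currently 1; toggle it via x ^ (1 << 4) = x ^ 16
→ 00101101101 = 365

365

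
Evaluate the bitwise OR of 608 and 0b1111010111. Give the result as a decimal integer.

1015

608 = 1001100000
b = 1111010111
 OR → 1111110111 = 1015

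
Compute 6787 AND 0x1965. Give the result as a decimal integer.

6145

6787 = 1101010000011
0x1965 = 1100101100101
AND → 1100000000001 = 6145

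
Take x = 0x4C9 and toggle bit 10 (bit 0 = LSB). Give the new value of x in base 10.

201

x = 10011001001
bit 10 is currently 1; toggle it via x ^ (1 << 10) = x ^ 1024
→ 00011001001 = 201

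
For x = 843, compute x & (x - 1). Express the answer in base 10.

x = 1101001011 = 843
x - 1 = 1101001010
AND   = 1101001010 = 842
(x & (x - 1) clears the lowest set bit of x.)

842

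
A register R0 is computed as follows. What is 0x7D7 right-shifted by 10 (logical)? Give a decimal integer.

0x7D7 = 11111010111
shift right by 10 → 00000000001 = 1
(equivalently, floor(2007 / 1024))

1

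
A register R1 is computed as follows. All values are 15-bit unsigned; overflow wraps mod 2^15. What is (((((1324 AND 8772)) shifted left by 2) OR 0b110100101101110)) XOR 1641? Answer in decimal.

28439

1324 = 000010100101100
8772 = 010001001000100
→ AND → 000000000000100 = 4
→ shifted left by 2 (mod 2^15) → 000000000010000 = 16
0b110100101101110 = 110100101101110
→ OR → 110100101111110 = 27006
1641 = 000011001101001
→ XOR → 110111100010111 = 28439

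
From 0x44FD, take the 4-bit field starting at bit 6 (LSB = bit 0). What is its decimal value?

v = 100010011111101
Shift right by 6: 100010011
Mask low 4 bits: 0011 = 3

3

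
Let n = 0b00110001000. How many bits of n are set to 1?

n = 110001000
Count the 1s: 1 + 1 + 1 = 3

3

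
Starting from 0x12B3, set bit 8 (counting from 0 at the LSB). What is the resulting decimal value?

5043

x = 1001010110011
bit 8 is currently 0; set it via x | (1 << 8) = x | 256
→ 1001110110011 = 5043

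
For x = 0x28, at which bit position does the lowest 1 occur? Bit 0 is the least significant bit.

3

0x28 = 101000
Trailing zeros: 3, so the lowest set bit is bit 3 (value 8).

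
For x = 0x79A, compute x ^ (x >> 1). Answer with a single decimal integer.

1111

x = 11110011010 = 1946
x>>1 = 01111001101
XOR  = 10001010111 = 1111
(x ^ (x >> 1) gives the standard binary-reflected Gray code of x.)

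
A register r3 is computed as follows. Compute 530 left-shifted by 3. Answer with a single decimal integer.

530 = 0001000010010
shift left by 3 → 1000010010000 = 4240
(equivalently, 530 × 2^3 = 530 × 8)

4240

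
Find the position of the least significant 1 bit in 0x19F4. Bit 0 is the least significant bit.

0x19F4 = 1100111110100
Trailing zeros: 2, so the lowest set bit is bit 2 (value 4).

2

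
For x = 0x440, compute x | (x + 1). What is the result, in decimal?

1089

x = 10001000000 = 1088
x + 1 = 10001000001
OR    = 10001000001 = 1089
(x | (x + 1) sets the lowest cleared bit.)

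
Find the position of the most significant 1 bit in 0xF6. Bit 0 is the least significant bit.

7

0xF6 = 11110110
The topmost 1 is at position 7 (since 2^7 = 128 ≤ 246 < 256).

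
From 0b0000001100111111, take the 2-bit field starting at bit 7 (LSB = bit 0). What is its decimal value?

v = 0000001100111111
Shift right by 7: 000000110
Mask low 2 bits: 10 = 2

2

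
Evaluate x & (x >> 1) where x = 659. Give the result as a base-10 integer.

1

x = 1010010011 = 659
x>>1 = 0101001001
AND  = 0000000001 = 1
(x & (x >> 1) has a 1 wherever x has two consecutive 1 bits.)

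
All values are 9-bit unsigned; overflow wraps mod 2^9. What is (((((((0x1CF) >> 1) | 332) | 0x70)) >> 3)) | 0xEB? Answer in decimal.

0x1CF = 111001111
→ >> 1 → 011100111 = 231
332 = 101001100
→ | → 111101111 = 495
0x70 = 001110000
→ | → 111111111 = 511
→ >> 3 → 000111111 = 63
0xEB = 011101011
→ | → 011111111 = 255

255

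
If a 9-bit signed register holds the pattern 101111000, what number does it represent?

-136

pattern = 101111000 (MSB is 1 ⇒ negative)
Invert: 010000111, add 1 → 010001000 = 136, so the value is -136.
(Equivalently: 376 - 2^9 = 376 - 512 = -136.)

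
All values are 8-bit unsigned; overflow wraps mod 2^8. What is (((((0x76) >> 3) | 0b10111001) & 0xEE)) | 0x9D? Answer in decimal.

191

0x76 = 01110110
→ >> 3 → 00001110 = 14
0b10111001 = 10111001
→ | → 10111111 = 191
0xEE = 11101110
→ & → 10101110 = 174
0x9D = 10011101
→ | → 10111111 = 191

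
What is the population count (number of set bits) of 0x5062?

0x5062 = 101000001100010
Count the 1s: 1 + 1 + 1 + 1 + 1 = 5

5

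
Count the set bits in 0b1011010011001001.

8

n = 1011010011001001
Count the 1s: 1 + 1 + 1 + 1 + 1 + 1 + 1 + 1 = 8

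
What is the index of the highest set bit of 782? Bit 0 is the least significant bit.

9

782 = 1100001110
The topmost 1 is at position 9 (since 2^9 = 512 ≤ 782 < 1024).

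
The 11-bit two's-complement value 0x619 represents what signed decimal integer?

pattern = 11000011001 (MSB is 1 ⇒ negative)
Invert: 00111100110, add 1 → 00111100111 = 487, so the value is -487.
(Equivalently: 1561 - 2^11 = 1561 - 2048 = -487.)

-487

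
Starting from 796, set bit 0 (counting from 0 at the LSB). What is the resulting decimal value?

x = 0001100011100
bit 0 is currently 0; set it via x | (1 << 0) = x | 1
→ 0001100011101 = 797

797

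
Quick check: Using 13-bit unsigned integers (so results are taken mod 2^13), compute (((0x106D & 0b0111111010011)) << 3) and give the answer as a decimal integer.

520

0x106D = 1000001101101
0b0111111010011 = 0111111010011
→ & → 0000001000001 = 65
→ << 3 (mod 2^13) → 0001000001000 = 520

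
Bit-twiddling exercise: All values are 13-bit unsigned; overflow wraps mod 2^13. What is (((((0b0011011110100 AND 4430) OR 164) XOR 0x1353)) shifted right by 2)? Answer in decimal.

1261

0b0011011110100 = 0011011110100
4430 = 1000101001110
→ AND → 0000001000100 = 68
164 = 0000010100100
→ OR → 0000011100100 = 228
0x1353 = 1001101010011
→ XOR → 1001110110111 = 5047
→ shifted right by 2 → 0010011101101 = 1261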